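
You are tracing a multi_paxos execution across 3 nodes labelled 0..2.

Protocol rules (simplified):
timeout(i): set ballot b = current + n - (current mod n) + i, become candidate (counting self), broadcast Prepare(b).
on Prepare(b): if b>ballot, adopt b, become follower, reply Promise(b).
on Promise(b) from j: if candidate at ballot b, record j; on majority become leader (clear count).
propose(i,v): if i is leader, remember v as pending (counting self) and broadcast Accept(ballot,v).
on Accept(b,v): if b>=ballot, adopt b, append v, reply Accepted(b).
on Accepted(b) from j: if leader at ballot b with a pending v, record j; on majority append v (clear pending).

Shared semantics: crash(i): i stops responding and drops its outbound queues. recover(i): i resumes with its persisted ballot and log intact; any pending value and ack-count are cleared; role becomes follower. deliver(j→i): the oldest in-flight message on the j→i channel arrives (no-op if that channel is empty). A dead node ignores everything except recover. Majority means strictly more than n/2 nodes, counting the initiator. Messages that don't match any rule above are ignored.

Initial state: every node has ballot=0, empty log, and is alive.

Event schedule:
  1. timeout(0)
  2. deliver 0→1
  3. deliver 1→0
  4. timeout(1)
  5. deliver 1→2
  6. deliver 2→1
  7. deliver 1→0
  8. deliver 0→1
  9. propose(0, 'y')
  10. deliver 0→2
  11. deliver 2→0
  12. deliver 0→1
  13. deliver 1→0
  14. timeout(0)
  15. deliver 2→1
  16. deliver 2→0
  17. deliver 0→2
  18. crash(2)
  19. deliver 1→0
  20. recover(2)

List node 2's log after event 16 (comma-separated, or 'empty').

empty

step 1 timeout(0): 0={cand,b=3,log=-}
step 2 deliver 0→1: 1={foll,b=3,log=-}
step 3 deliver 1→0: 0={lead,b=3,log=-}
step 4 timeout(1): 1={cand,b=7,log=-}
step 5 deliver 1→2: 2={foll,b=7,log=-}
step 6 deliver 2→1: 1={lead,b=7,log=-}
step 7 deliver 1→0: 0={foll,b=7,log=-}
step 8 deliver 0→1: —
step 9 propose(0,'y'): —
step 10 deliver 0→2: —
step 11 deliver 2→0: —
step 12 deliver 0→1: —
step 13 deliver 1→0: —
step 14 timeout(0): 0={cand,b=9,log=-}
step 15 deliver 2→1: —
step 16 deliver 2→0: —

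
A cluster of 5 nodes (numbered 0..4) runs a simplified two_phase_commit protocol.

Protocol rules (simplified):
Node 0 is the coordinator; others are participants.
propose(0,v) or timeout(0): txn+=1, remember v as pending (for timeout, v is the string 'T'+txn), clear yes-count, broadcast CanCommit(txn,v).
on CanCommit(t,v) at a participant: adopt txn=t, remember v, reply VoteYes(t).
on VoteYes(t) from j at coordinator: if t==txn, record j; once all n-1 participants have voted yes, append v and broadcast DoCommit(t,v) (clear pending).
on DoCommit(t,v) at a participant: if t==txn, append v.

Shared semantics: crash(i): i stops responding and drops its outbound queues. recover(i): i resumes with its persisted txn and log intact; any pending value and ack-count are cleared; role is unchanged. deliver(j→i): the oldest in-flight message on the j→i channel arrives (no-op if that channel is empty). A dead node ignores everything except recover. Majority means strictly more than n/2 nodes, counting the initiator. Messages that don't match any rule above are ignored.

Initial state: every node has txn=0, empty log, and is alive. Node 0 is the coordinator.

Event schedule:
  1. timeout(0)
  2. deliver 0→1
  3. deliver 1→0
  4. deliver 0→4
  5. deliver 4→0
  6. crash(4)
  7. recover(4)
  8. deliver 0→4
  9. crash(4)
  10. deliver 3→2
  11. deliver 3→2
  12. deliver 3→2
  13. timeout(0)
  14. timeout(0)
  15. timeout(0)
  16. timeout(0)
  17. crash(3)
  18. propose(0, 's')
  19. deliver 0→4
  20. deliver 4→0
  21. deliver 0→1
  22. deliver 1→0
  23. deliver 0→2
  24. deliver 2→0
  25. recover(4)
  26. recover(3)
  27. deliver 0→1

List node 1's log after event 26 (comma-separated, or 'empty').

empty

1. timeout(0):  <0:coor t1 ->
2. deliver 0→1:  <1:part t1 ->
3. deliver 1→0:  nop
4. deliver 0→4:  <4:part t1 ->
5. deliver 4→0:  nop
6. crash(4):  <4:✗part t1 ->
7. recover(4):  <4:part t1 ->
8. deliver 0→4:  nop
9. crash(4):  <4:✗part t1 ->
10. deliver 3→2:  nop
11. deliver 3→2:  nop
12. deliver 3→2:  nop
13. timeout(0):  <0:coor t2 ->
14. timeout(0):  <0:coor t3 ->
15. timeout(0):  <0:coor t4 ->
16. timeout(0):  <0:coor t5 ->
17. crash(3):  <3:✗part t0 ->
18. propose(0,'s'):  <0:coor t6 ->
19. deliver 0→4:  nop
20. deliver 4→0:  nop
21. deliver 0→1:  <1:part t2 ->
22. deliver 1→0:  nop
23. deliver 0→2:  <2:part t1 ->
24. deliver 2→0:  nop
25. recover(4):  <4:part t1 ->
26. recover(3):  <3:part t0 ->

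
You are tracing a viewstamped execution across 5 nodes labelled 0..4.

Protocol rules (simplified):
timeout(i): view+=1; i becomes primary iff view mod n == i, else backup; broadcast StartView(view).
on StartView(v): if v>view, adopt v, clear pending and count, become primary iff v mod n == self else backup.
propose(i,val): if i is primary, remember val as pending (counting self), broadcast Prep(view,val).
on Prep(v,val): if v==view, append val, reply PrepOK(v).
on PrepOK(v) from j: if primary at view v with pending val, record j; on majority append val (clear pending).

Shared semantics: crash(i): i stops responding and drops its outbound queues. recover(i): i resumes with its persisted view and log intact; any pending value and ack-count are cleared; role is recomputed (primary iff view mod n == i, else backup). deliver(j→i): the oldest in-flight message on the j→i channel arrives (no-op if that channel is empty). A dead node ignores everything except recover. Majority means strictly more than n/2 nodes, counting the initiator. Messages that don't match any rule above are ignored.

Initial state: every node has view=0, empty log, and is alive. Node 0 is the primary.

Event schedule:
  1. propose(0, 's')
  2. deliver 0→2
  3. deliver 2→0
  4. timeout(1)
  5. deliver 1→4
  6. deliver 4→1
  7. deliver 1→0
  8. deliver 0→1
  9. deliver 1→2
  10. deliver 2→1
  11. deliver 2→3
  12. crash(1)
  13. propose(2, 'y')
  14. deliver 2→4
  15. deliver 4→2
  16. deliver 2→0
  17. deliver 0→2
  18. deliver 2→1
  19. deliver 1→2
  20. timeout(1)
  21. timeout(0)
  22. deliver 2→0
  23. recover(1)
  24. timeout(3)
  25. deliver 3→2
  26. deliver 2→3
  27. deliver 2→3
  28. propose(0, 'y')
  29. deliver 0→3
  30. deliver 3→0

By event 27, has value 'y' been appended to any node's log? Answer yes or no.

[1] propose(0,'s') → ∅
[2] deliver 0→2 → N2(back v0 [s])
[3] deliver 2→0 → ∅
[4] timeout(1) → N1(prim v1 [-])
[5] deliver 1→4 → N4(back v1 [-])
[6] deliver 4→1 → ∅
[7] deliver 1→0 → N0(back v1 [-])
[8] deliver 0→1 → ∅
[9] deliver 1→2 → N2(back v1 [s])
[10] deliver 2→1 → ∅
[11] deliver 2→3 → ∅
[12] crash(1) → N1(✗prim v1 [-])
[13] propose(2,'y') → ∅
[14] deliver 2→4 → ∅
[15] deliver 4→2 → ∅
[16] deliver 2→0 → ∅
[17] deliver 0→2 → ∅
[18] deliver 2→1 → ∅
[19] deliver 1→2 → ∅
[20] timeout(1) → ∅
[21] timeout(0) → N0(back v2 [-])
[22] deliver 2→0 → ∅
[23] recover(1) → N1(prim v1 [-])
[24] timeout(3) → N3(back v1 [-])
[25] deliver 3→2 → ∅
[26] deliver 2→3 → ∅
[27] deliver 2→3 → ∅

no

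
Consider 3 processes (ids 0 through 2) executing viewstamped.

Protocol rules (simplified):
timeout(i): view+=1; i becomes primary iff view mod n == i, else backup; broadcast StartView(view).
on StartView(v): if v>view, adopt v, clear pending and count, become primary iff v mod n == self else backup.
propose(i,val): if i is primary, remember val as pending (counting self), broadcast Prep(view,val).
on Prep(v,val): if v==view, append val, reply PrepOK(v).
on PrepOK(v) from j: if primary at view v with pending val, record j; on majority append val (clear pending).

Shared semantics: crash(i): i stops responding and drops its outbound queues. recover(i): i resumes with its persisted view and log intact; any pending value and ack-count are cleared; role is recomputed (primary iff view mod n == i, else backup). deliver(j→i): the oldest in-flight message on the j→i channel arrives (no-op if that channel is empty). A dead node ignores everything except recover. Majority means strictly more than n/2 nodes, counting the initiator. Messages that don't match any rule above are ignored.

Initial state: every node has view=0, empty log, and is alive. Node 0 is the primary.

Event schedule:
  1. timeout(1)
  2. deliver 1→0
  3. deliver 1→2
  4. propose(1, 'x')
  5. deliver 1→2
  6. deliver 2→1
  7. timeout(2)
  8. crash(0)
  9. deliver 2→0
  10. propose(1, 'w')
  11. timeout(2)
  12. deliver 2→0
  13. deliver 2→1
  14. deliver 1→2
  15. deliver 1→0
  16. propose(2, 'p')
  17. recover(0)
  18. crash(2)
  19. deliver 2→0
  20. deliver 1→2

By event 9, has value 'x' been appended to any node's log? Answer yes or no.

yes

step 1 timeout(1): 1={prim,v=1,log=-}
step 2 deliver 1→0: 0={back,v=1,log=-}
step 3 deliver 1→2: 2={back,v=1,log=-}
step 4 propose(1,'x'): —
step 5 deliver 1→2: 2={back,v=1,log=x}
step 6 deliver 2→1: 1={prim,v=1,log=x}
step 7 timeout(2): 2={prim,v=2,log=x}
step 8 crash(0): 0={✗back,v=1,log=-}
step 9 deliver 2→0: —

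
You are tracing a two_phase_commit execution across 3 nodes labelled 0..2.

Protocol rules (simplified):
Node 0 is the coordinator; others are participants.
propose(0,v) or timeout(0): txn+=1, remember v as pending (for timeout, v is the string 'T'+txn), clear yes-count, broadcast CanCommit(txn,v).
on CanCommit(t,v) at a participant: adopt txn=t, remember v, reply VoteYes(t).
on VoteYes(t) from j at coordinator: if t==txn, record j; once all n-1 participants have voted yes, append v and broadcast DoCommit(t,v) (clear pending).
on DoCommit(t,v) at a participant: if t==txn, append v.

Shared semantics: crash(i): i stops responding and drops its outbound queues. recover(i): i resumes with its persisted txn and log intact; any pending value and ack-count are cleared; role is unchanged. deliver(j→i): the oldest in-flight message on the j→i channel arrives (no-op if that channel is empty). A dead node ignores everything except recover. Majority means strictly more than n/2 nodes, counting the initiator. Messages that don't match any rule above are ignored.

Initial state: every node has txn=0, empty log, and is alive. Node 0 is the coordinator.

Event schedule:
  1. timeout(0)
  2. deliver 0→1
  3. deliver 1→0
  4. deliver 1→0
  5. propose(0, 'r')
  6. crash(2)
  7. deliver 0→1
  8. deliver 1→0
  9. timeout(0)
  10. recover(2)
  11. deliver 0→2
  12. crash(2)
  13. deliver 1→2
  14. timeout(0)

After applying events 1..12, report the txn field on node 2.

e1 timeout(0): 0[coor,t=1,-]
e2 deliver 0→1: 1[part,t=1,-]
e3 deliver 1→0: ·
e4 deliver 1→0: ·
e5 propose(0,'r'): 0[coor,t=2,-]
e6 crash(2): 2[✗part,t=0,-]
e7 deliver 0→1: 1[part,t=2,-]
e8 deliver 1→0: ·
e9 timeout(0): 0[coor,t=3,-]
e10 recover(2): 2[part,t=0,-]
e11 deliver 0→2: 2[part,t=1,-]
e12 crash(2): 2[✗part,t=1,-]

1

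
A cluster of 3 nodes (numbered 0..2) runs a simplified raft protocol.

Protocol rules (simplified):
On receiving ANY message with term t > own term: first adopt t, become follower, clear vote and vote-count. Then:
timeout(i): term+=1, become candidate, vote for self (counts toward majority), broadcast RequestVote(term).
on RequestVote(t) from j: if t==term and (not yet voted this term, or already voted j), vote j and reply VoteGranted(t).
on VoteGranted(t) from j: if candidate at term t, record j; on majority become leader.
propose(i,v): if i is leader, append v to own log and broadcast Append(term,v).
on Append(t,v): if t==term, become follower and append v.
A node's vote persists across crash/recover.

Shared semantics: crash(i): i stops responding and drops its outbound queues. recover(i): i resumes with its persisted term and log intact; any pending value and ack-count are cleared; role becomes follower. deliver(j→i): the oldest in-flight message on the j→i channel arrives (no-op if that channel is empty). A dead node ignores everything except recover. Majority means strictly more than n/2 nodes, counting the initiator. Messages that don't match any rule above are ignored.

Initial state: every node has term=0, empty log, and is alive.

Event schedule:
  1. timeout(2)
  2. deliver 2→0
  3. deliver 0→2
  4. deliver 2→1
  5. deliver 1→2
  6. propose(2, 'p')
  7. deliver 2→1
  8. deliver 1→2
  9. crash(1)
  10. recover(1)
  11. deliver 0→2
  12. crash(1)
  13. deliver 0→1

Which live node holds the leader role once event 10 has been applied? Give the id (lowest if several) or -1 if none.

after 1 — timeout(2): n2:cand/t1/[-]
after 2 — deliver 2→0: n0:foll/t1/[-]
after 3 — deliver 0→2: n2:lead/t1/[-]
after 4 — deliver 2→1: n1:foll/t1/[-]
after 5 — deliver 1→2: ·
after 6 — propose(2,'p'): n2:lead/t1/[p]
after 7 — deliver 2→1: n1:foll/t1/[p]
after 8 — deliver 1→2: ·
after 9 — crash(1): n1:✗foll/t1/[p]
after 10 — recover(1): n1:foll/t1/[p]

2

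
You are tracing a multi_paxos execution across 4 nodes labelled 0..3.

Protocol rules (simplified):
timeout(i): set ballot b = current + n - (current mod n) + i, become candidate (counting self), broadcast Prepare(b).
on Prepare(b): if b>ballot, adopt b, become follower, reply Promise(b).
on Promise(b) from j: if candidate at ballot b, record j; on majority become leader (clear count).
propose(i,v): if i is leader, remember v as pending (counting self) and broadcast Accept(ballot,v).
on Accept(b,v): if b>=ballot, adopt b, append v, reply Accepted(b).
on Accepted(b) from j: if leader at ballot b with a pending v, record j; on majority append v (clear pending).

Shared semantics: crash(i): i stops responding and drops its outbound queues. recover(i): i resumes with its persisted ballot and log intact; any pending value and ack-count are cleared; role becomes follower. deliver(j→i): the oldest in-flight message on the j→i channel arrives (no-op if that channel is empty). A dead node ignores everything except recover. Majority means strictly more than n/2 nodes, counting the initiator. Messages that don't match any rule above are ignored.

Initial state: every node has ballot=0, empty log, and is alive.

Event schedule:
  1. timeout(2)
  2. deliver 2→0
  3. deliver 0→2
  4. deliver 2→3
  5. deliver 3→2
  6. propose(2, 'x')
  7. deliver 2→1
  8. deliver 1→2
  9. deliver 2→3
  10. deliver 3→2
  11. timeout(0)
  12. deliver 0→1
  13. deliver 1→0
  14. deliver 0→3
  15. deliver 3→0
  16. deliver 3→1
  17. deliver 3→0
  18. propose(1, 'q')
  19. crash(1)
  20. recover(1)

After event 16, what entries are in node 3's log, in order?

x

1. timeout(2):  <2:cand b6 ->
2. deliver 2→0:  <0:foll b6 ->
3. deliver 0→2:  nop
4. deliver 2→3:  <3:foll b6 ->
5. deliver 3→2:  <2:lead b6 ->
6. propose(2,'x'):  nop
7. deliver 2→1:  <1:foll b6 ->
8. deliver 1→2:  nop
9. deliver 2→3:  <3:foll b6 x>
10. deliver 3→2:  nop
11. timeout(0):  <0:cand b8 ->
12. deliver 0→1:  <1:foll b8 ->
13. deliver 1→0:  nop
14. deliver 0→3:  <3:foll b8 x>
15. deliver 3→0:  <0:lead b8 ->
16. deliver 3→1:  nop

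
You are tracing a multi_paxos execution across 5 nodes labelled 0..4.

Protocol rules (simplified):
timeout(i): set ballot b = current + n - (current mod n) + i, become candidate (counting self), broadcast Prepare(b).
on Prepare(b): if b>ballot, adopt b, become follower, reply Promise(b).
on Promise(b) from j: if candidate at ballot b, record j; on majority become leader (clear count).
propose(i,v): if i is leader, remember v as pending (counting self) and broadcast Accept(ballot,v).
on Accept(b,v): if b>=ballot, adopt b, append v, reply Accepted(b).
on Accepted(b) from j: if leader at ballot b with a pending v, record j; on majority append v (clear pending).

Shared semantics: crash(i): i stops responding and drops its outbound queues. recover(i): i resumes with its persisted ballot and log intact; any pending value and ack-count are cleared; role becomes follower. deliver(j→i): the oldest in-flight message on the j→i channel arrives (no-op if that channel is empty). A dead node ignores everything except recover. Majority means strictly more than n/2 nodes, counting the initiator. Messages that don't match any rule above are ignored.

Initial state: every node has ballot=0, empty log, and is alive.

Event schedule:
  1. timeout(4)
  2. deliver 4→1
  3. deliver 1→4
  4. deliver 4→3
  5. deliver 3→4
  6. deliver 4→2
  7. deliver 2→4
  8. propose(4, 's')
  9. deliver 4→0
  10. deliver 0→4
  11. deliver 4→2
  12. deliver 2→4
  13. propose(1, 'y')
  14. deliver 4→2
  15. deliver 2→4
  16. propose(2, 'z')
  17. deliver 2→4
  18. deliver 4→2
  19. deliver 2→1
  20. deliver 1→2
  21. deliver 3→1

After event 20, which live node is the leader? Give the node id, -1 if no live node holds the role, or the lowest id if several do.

after 1 — timeout(4): n4:cand/b9/[-]
after 2 — deliver 4→1: n1:foll/b9/[-]
after 3 — deliver 1→4: ·
after 4 — deliver 4→3: n3:foll/b9/[-]
after 5 — deliver 3→4: n4:lead/b9/[-]
after 6 — deliver 4→2: n2:foll/b9/[-]
after 7 — deliver 2→4: ·
after 8 — propose(4,'s'): ·
after 9 — deliver 4→0: n0:foll/b9/[-]
after 10 — deliver 0→4: ·
after 11 — deliver 4→2: n2:foll/b9/[s]
after 12 — deliver 2→4: ·
after 13 — propose(1,'y'): ·
after 14 — deliver 4→2: ·
after 15 — deliver 2→4: ·
after 16 — propose(2,'z'): ·
after 17 — deliver 2→4: ·
after 18 — deliver 4→2: ·
after 19 — deliver 2→1: ·
after 20 — deliver 1→2: ·

4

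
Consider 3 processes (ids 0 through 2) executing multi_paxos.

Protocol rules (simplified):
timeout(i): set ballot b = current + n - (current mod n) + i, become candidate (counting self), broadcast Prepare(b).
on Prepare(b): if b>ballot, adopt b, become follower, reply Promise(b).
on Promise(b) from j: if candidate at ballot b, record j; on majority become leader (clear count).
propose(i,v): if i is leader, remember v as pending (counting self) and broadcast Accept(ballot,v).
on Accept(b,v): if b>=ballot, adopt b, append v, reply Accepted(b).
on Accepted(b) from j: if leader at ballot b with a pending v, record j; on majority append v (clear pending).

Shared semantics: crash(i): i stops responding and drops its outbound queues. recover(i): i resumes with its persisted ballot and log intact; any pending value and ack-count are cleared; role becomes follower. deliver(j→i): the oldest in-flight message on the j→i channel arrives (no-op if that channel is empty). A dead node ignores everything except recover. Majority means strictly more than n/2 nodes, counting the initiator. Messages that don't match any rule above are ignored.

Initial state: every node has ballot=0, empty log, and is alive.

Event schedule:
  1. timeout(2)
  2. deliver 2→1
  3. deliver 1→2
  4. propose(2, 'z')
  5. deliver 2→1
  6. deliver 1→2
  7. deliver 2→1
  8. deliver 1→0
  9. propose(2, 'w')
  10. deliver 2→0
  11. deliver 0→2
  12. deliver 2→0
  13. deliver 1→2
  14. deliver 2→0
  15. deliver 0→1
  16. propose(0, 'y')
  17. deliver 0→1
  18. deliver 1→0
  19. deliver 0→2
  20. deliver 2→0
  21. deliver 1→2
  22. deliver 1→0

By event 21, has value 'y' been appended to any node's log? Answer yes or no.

[1] timeout(2) → N2(cand b5 [-])
[2] deliver 2→1 → N1(foll b5 [-])
[3] deliver 1→2 → N2(lead b5 [-])
[4] propose(2,'z') → ∅
[5] deliver 2→1 → N1(foll b5 [z])
[6] deliver 1→2 → N2(lead b5 [z])
[7] deliver 2→1 → ∅
[8] deliver 1→0 → ∅
[9] propose(2,'w') → ∅
[10] deliver 2→0 → N0(foll b5 [-])
[11] deliver 0→2 → ∅
[12] deliver 2→0 → N0(foll b5 [z])
[13] deliver 1→2 → ∅
[14] deliver 2→0 → N0(foll b5 [z,w])
[15] deliver 0→1 → ∅
[16] propose(0,'y') → ∅
[17] deliver 0→1 → ∅
[18] deliver 1→0 → ∅
[19] deliver 0→2 → N2(lead b5 [z,w])
[20] deliver 2→0 → ∅
[21] deliver 1→2 → ∅

no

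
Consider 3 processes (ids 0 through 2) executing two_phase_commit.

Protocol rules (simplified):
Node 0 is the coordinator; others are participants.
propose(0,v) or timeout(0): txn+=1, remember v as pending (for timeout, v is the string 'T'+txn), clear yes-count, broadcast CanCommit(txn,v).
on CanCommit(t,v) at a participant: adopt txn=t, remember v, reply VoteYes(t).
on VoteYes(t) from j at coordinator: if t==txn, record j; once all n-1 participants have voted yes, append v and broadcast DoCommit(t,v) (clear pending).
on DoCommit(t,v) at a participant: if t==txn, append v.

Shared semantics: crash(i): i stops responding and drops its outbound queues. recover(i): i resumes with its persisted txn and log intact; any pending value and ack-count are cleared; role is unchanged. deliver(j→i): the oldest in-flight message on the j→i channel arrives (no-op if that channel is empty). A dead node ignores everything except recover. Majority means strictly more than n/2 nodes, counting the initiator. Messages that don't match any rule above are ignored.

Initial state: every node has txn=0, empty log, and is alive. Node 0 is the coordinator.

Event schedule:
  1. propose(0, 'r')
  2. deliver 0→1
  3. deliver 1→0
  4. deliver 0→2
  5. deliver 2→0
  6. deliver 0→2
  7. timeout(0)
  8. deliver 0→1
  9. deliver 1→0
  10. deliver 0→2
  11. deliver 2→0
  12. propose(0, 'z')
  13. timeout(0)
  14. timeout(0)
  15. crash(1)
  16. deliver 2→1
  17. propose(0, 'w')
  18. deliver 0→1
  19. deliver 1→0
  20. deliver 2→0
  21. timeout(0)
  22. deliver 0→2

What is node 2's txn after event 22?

after 1 — propose(0,'r'): n0:coor/t1/[-]
after 2 — deliver 0→1: n1:part/t1/[-]
after 3 — deliver 1→0: ·
after 4 — deliver 0→2: n2:part/t1/[-]
after 5 — deliver 2→0: n0:coor/t1/[r]
after 6 — deliver 0→2: n2:part/t1/[r]
after 7 — timeout(0): n0:coor/t2/[r]
after 8 — deliver 0→1: n1:part/t1/[r]
after 9 — deliver 1→0: ·
after 10 — deliver 0→2: n2:part/t2/[r]
after 11 — deliver 2→0: ·
after 12 — propose(0,'z'): n0:coor/t3/[r]
after 13 — timeout(0): n0:coor/t4/[r]
after 14 — timeout(0): n0:coor/t5/[r]
after 15 — crash(1): n1:✗part/t1/[r]
after 16 — deliver 2→1: ·
after 17 — propose(0,'w'): n0:coor/t6/[r]
after 18 — deliver 0→1: ·
after 19 — deliver 1→0: ·
after 20 — deliver 2→0: ·
after 21 — timeout(0): n0:coor/t7/[r]
after 22 — deliver 0→2: n2:part/t3/[r]

3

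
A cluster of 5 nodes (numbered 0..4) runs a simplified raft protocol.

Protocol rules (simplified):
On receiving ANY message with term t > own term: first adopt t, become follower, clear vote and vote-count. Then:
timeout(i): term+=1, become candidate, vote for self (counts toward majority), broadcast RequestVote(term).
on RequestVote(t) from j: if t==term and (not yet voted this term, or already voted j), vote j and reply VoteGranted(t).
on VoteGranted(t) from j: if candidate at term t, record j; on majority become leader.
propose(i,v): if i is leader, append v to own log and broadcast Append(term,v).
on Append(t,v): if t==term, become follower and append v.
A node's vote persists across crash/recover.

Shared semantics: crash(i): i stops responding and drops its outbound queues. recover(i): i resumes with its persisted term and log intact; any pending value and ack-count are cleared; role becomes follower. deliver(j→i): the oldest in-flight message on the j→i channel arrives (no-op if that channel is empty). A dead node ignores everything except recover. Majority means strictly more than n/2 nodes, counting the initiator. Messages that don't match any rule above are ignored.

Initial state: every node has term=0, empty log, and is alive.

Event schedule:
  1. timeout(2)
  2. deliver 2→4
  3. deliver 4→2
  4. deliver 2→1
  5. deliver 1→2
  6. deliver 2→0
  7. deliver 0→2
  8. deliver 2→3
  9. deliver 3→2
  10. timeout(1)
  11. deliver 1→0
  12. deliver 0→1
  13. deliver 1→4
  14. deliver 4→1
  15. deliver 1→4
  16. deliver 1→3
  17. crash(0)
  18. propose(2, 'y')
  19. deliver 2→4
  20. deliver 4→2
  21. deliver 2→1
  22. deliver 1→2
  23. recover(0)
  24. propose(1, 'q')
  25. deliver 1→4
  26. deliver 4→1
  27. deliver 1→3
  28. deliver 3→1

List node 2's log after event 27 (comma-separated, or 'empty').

y

e1 timeout(2): 2[cand,t=1,-]
e2 deliver 2→4: 4[foll,t=1,-]
e3 deliver 4→2: ·
e4 deliver 2→1: 1[foll,t=1,-]
e5 deliver 1→2: 2[lead,t=1,-]
e6 deliver 2→0: 0[foll,t=1,-]
e7 deliver 0→2: ·
e8 deliver 2→3: 3[foll,t=1,-]
e9 deliver 3→2: ·
e10 timeout(1): 1[cand,t=2,-]
e11 deliver 1→0: 0[foll,t=2,-]
e12 deliver 0→1: ·
e13 deliver 1→4: 4[foll,t=2,-]
e14 deliver 4→1: 1[lead,t=2,-]
e15 deliver 1→4: ·
e16 deliver 1→3: 3[foll,t=2,-]
e17 crash(0): 0[✗foll,t=2,-]
e18 propose(2,'y'): 2[lead,t=1,y]
e19 deliver 2→4: ·
e20 deliver 4→2: ·
e21 deliver 2→1: ·
e22 deliver 1→2: 2[foll,t=2,y]
e23 recover(0): 0[foll,t=2,-]
e24 propose(1,'q'): 1[lead,t=2,q]
e25 deliver 1→4: 4[foll,t=2,q]
e26 deliver 4→1: ·
e27 deliver 1→3: 3[foll,t=2,q]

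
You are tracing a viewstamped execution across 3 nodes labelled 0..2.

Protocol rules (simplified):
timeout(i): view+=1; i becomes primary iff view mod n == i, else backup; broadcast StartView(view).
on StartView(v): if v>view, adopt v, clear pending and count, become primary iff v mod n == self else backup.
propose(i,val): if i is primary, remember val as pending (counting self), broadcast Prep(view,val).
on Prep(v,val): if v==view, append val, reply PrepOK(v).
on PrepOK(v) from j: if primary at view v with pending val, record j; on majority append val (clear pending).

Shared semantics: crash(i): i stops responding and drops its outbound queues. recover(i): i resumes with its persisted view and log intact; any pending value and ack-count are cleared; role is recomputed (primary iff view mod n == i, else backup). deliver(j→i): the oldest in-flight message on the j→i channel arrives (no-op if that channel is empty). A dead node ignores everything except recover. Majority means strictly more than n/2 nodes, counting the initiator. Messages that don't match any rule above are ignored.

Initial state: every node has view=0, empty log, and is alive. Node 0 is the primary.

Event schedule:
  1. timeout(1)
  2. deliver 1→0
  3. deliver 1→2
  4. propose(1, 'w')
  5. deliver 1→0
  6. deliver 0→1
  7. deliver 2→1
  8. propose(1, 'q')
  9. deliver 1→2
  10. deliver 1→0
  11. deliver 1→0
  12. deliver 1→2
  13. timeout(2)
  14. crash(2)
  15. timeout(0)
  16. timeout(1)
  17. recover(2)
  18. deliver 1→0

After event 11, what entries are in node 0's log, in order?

e1 timeout(1): 1[prim,v=1,-]
e2 deliver 1→0: 0[back,v=1,-]
e3 deliver 1→2: 2[back,v=1,-]
e4 propose(1,'w'): ·
e5 deliver 1→0: 0[back,v=1,w]
e6 deliver 0→1: 1[prim,v=1,w]
e7 deliver 2→1: ·
e8 propose(1,'q'): ·
e9 deliver 1→2: 2[back,v=1,w]
e10 deliver 1→0: 0[back,v=1,w,q]
e11 deliver 1→0: ·

w,q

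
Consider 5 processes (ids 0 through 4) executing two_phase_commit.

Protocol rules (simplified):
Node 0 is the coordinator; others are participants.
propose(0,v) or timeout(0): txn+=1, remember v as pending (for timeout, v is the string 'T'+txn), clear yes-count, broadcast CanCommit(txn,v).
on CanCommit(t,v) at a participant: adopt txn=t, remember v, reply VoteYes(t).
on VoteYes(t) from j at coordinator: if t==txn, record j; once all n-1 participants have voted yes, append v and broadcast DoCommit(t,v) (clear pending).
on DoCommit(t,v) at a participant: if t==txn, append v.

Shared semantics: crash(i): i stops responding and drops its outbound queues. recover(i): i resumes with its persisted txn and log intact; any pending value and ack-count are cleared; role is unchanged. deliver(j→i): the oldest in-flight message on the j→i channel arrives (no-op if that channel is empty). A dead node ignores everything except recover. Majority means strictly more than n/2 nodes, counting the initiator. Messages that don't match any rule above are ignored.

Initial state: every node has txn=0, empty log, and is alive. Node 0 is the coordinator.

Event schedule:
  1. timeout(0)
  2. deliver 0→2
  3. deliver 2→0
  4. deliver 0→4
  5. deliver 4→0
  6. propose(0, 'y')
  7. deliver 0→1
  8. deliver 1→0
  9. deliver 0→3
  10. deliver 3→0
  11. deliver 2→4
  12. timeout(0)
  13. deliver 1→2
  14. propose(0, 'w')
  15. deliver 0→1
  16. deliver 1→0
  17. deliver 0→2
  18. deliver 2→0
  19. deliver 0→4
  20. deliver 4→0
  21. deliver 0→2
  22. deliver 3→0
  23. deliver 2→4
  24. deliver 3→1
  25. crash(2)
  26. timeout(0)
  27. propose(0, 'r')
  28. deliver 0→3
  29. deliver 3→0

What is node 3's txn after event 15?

step 1 timeout(0): 0={coor,t=1,log=-}
step 2 deliver 0→2: 2={part,t=1,log=-}
step 3 deliver 2→0: —
step 4 deliver 0→4: 4={part,t=1,log=-}
step 5 deliver 4→0: —
step 6 propose(0,'y'): 0={coor,t=2,log=-}
step 7 deliver 0→1: 1={part,t=1,log=-}
step 8 deliver 1→0: —
step 9 deliver 0→3: 3={part,t=1,log=-}
step 10 deliver 3→0: —
step 11 deliver 2→4: —
step 12 timeout(0): 0={coor,t=3,log=-}
step 13 deliver 1→2: —
step 14 propose(0,'w'): 0={coor,t=4,log=-}
step 15 deliver 0→1: 1={part,t=2,log=-}

1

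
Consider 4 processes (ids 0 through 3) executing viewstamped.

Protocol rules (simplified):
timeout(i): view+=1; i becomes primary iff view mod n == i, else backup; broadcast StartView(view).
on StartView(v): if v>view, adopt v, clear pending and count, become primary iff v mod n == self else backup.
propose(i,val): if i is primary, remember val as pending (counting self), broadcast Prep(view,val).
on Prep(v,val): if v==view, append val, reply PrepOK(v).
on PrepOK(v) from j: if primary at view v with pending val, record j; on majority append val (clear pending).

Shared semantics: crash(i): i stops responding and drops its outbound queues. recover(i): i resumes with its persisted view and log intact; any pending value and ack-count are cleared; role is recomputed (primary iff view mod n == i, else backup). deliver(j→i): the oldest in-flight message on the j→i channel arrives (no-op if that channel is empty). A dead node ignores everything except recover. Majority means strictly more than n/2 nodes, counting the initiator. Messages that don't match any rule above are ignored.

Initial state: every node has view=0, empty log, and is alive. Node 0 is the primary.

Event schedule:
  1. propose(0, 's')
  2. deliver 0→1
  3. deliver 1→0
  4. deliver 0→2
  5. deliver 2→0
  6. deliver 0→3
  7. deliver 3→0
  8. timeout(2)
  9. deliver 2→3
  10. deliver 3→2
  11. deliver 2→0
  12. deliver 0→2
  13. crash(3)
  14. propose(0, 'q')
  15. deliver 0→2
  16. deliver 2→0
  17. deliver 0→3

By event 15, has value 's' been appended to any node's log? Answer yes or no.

yes

after 1 — propose(0,'s'): ·
after 2 — deliver 0→1: n1:back/v0/[s]
after 3 — deliver 1→0: ·
after 4 — deliver 0→2: n2:back/v0/[s]
after 5 — deliver 2→0: n0:prim/v0/[s]
after 6 — deliver 0→3: n3:back/v0/[s]
after 7 — deliver 3→0: ·
after 8 — timeout(2): n2:back/v1/[s]
after 9 — deliver 2→3: n3:back/v1/[s]
after 10 — deliver 3→2: ·
after 11 — deliver 2→0: n0:back/v1/[s]
after 12 — deliver 0→2: ·
after 13 — crash(3): n3:✗back/v1/[s]
after 14 — propose(0,'q'): ·
after 15 — deliver 0→2: ·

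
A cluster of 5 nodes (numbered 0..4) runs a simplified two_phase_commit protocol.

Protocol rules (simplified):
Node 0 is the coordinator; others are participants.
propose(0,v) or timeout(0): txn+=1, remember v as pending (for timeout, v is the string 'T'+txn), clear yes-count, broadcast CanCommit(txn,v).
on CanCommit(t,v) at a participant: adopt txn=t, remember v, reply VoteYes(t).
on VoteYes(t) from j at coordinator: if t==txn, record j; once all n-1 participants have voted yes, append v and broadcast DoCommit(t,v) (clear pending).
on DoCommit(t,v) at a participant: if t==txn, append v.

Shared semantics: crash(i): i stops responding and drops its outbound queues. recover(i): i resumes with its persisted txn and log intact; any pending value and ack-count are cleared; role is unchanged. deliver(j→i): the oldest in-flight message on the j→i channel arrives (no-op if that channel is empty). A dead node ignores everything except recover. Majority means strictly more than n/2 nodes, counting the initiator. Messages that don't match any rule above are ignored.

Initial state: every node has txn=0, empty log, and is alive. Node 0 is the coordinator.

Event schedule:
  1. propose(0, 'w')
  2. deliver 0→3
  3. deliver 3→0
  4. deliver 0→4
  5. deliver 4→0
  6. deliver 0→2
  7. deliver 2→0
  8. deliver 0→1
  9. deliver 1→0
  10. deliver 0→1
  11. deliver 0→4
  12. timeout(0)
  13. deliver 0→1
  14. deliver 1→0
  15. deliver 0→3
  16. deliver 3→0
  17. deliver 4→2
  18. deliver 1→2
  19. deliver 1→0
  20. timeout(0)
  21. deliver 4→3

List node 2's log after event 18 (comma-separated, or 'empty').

step 1 propose(0,'w'): 0={coor,t=1,log=-}
step 2 deliver 0→3: 3={part,t=1,log=-}
step 3 deliver 3→0: —
step 4 deliver 0→4: 4={part,t=1,log=-}
step 5 deliver 4→0: —
step 6 deliver 0→2: 2={part,t=1,log=-}
step 7 deliver 2→0: —
step 8 deliver 0→1: 1={part,t=1,log=-}
step 9 deliver 1→0: 0={coor,t=1,log=w}
step 10 deliver 0→1: 1={part,t=1,log=w}
step 11 deliver 0→4: 4={part,t=1,log=w}
step 12 timeout(0): 0={coor,t=2,log=w}
step 13 deliver 0→1: 1={part,t=2,log=w}
step 14 deliver 1→0: —
step 15 deliver 0→3: 3={part,t=1,log=w}
step 16 deliver 3→0: —
step 17 deliver 4→2: —
step 18 deliver 1→2: —

empty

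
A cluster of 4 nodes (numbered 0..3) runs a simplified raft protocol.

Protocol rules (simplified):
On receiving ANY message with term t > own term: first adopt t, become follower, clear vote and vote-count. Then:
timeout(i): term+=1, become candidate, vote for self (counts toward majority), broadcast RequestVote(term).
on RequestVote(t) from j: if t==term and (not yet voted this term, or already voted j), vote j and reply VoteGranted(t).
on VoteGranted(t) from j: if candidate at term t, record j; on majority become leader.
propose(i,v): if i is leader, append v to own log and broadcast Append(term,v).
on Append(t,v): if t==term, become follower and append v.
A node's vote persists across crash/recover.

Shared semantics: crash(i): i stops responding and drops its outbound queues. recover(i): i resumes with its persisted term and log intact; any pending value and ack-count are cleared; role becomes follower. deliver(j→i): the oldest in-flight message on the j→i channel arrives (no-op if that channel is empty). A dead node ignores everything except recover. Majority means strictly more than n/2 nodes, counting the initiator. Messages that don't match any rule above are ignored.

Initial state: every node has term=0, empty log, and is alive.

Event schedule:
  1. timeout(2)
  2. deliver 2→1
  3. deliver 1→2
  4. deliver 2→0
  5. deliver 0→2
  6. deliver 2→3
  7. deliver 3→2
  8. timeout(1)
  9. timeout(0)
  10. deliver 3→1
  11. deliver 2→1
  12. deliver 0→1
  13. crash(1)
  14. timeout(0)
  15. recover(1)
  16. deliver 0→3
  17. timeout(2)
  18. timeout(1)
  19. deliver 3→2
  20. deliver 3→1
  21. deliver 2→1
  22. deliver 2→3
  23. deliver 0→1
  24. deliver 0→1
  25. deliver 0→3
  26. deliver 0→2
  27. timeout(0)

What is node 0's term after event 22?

3

e1 timeout(2): 2[cand,t=1,-]
e2 deliver 2→1: 1[foll,t=1,-]
e3 deliver 1→2: ·
e4 deliver 2→0: 0[foll,t=1,-]
e5 deliver 0→2: 2[lead,t=1,-]
e6 deliver 2→3: 3[foll,t=1,-]
e7 deliver 3→2: ·
e8 timeout(1): 1[cand,t=2,-]
e9 timeout(0): 0[cand,t=2,-]
e10 deliver 3→1: ·
e11 deliver 2→1: ·
e12 deliver 0→1: ·
e13 crash(1): 1[✗cand,t=2,-]
e14 timeout(0): 0[cand,t=3,-]
e15 recover(1): 1[foll,t=2,-]
e16 deliver 0→3: 3[foll,t=2,-]
e17 timeout(2): 2[cand,t=2,-]
e18 timeout(1): 1[cand,t=3,-]
e19 deliver 3→2: ·
e20 deliver 3→1: ·
e21 deliver 2→1: ·
e22 deliver 2→3: ·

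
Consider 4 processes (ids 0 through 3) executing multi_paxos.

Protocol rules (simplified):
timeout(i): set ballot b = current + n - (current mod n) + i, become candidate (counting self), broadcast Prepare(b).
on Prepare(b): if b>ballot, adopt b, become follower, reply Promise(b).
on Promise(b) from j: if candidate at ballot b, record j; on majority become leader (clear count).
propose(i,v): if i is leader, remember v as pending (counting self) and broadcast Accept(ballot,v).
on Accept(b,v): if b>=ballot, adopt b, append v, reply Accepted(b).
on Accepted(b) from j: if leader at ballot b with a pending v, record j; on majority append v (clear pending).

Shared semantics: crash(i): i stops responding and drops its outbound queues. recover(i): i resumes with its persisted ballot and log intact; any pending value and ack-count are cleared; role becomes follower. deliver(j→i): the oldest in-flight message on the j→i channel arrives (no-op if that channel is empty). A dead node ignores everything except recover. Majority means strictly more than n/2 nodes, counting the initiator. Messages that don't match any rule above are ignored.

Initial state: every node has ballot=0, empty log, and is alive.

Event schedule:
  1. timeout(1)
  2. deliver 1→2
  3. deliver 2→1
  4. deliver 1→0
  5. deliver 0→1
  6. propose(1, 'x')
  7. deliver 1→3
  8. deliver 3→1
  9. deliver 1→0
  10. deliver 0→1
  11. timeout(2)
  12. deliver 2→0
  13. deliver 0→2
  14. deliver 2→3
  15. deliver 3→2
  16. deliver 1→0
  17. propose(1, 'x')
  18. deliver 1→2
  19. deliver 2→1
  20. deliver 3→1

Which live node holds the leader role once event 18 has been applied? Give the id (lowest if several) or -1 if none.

after 1 — timeout(1): n1:cand/b5/[-]
after 2 — deliver 1→2: n2:foll/b5/[-]
after 3 — deliver 2→1: ·
after 4 — deliver 1→0: n0:foll/b5/[-]
after 5 — deliver 0→1: n1:lead/b5/[-]
after 6 — propose(1,'x'): ·
after 7 — deliver 1→3: n3:foll/b5/[-]
after 8 — deliver 3→1: ·
after 9 — deliver 1→0: n0:foll/b5/[x]
after 10 — deliver 0→1: ·
after 11 — timeout(2): n2:cand/b10/[-]
after 12 — deliver 2→0: n0:foll/b10/[x]
after 13 — deliver 0→2: ·
after 14 — deliver 2→3: n3:foll/b10/[-]
after 15 — deliver 3→2: n2:lead/b10/[-]
after 16 — deliver 1→0: ·
after 17 — propose(1,'x'): ·
after 18 — deliver 1→2: ·

1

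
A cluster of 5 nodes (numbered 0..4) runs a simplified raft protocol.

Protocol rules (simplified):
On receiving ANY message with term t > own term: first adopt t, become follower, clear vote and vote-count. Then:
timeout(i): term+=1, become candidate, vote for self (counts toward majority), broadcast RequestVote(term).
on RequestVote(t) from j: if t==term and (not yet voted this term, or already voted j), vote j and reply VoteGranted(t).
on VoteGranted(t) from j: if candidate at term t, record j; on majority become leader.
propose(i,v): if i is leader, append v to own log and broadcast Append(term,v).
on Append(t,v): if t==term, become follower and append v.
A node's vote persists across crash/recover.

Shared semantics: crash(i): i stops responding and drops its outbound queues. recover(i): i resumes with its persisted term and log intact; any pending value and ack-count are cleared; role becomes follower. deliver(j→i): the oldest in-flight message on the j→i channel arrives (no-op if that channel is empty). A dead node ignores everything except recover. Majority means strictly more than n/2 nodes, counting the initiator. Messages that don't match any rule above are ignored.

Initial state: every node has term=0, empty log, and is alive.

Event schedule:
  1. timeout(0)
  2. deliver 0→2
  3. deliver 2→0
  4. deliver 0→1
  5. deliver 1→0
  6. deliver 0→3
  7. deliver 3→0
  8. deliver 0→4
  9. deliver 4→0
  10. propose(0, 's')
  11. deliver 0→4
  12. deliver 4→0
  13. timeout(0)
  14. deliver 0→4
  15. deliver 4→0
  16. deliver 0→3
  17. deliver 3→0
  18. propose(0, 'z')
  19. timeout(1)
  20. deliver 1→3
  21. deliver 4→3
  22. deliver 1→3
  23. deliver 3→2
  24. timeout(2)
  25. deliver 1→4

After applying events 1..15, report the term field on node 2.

1

after 1 — timeout(0): n0:cand/t1/[-]
after 2 — deliver 0→2: n2:foll/t1/[-]
after 3 — deliver 2→0: ·
after 4 — deliver 0→1: n1:foll/t1/[-]
after 5 — deliver 1→0: n0:lead/t1/[-]
after 6 — deliver 0→3: n3:foll/t1/[-]
after 7 — deliver 3→0: ·
after 8 — deliver 0→4: n4:foll/t1/[-]
after 9 — deliver 4→0: ·
after 10 — propose(0,'s'): n0:lead/t1/[s]
after 11 — deliver 0→4: n4:foll/t1/[s]
after 12 — deliver 4→0: ·
after 13 — timeout(0): n0:cand/t2/[s]
after 14 — deliver 0→4: n4:foll/t2/[s]
after 15 — deliver 4→0: ·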